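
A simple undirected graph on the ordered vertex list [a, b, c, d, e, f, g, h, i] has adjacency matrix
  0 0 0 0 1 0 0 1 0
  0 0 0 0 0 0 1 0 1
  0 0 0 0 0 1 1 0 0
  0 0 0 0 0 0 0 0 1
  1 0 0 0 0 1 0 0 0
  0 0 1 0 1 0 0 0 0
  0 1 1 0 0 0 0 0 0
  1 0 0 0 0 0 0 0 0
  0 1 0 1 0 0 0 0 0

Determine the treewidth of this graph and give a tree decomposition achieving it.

Treewidth 1.
Bags: B1 = {a, h}  B2 = {a, e}  B3 = {e, f}  B4 = {c, f}  B5 = {c, g}  B6 = {b, g}  B7 = {b, i}  B8 = {d, i}
Tree: B1–B2, B2–B3, B3–B4, B4–B5, B5–B6, B6–B7, B7–B8

The largest bag has 2 vertices, giving width 1; this decomposition certifies tw(G) ≤ 1. Any graph with an edge has treewidth ≥ 1, and G has the edge h–a. The upper and lower bounds meet at 1, so that is the treewidth.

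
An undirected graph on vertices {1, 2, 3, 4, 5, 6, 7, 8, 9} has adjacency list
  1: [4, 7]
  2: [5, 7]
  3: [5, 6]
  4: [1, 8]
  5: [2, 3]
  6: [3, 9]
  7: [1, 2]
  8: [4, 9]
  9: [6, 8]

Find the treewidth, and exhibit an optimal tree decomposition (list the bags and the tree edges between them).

Each bag holds 3 vertices, so the decomposition has width 2, which upper-bounds the treewidth. The edges 2–7–1–4–8–9–6–3–5–2 form a cycle, so G is not a tree and its treewidth is at least 2. Combining the bounds, tw(G) = 2.

Treewidth 2.
One optimal decomposition is:
Bags: B1 = {1, 2, 7}  B2 = {1, 2, 4}  B3 = {2, 4, 8}  B4 = {2, 8, 9}  B5 = {2, 6, 9}  B6 = {2, 3, 6}  B7 = {2, 3, 5}
Tree: B1–B2, B2–B3, B3–B4, B4–B5, B5–B6, B6–B7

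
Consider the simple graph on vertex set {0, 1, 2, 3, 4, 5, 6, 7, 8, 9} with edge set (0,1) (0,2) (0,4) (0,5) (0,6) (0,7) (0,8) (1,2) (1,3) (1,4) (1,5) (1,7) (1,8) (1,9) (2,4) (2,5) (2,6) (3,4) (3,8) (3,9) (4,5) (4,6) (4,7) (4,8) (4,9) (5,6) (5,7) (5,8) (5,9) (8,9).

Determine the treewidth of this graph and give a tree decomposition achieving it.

Each bag holds 5 vertices, so the decomposition has width 4, which upper-bounds the treewidth. Conversely, {1, 3, 4, 8, 9} is a clique of size 5, and the vertices of any clique must share a bag in every tree decomposition; so some bag has ≥ 5 vertices and tw(G) ≥ 4. Therefore the treewidth is 4.

Treewidth 4.
One optimal decomposition is:
Bags: B1 = {0, 1, 4, 5, 7}  B2 = {0, 1, 4, 5, 8}  B3 = {0, 1, 2, 4, 5}  B4 = {1, 4, 5, 8, 9}  B5 = {1, 3, 4, 8, 9}  B6 = {0, 2, 4, 5, 6}
Tree: B1–B2, B2–B3, B2–B4, B4–B5, B3–B6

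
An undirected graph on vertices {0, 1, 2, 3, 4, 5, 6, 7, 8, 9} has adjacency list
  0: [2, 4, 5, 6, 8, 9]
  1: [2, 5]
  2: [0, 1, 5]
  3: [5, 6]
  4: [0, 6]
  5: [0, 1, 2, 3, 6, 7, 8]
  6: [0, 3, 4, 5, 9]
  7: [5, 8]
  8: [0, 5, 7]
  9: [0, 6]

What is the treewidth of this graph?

2

A width-2 tree decomposition is:
Bags: B1 = {0, 5, 6}  B2 = {0, 5, 8}  B3 = {0, 4, 6}  B4 = {0, 2, 5}  B5 = {0, 6, 9}  B6 = {3, 5, 6}  B7 = {1, 2, 5}  B8 = {5, 7, 8}
Tree: B1–B2, B1–B3, B2–B4, B3–B5, B1–B6, B4–B7, B2–B8
Every bag has size at most 3, so the width is 3 − 1 = 2 and tw(G) ≤ 2. Conversely, {0, 6, 9} is a clique of size 3, and the vertices of any clique must share a bag in every tree decomposition; so some bag has ≥ 3 vertices and tw(G) ≥ 2. Therefore the treewidth is 2.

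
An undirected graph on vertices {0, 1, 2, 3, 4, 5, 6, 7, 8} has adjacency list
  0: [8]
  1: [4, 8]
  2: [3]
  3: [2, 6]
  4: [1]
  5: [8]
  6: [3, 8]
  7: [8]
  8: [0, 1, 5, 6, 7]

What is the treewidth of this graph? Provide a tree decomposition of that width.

Treewidth 1.
Bags: B1 = {1, 4}  B2 = {1, 8}  B3 = {5, 8}  B4 = {7, 8}  B5 = {6, 8}  B6 = {3, 6}  B7 = {0, 8}  B8 = {2, 3}
Tree: B1–B2, B2–B3, B3–B4, B2–B5, B5–B6, B4–B7, B6–B8

The largest bag has 2 vertices, giving width 1; this decomposition certifies tw(G) ≤ 1. Any graph with an edge has treewidth ≥ 1, and G has the edge 1–4. The upper and lower bounds meet at 1, so that is the treewidth.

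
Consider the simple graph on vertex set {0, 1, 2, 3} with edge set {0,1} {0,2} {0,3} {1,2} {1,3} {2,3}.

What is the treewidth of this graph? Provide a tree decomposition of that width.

Treewidth 3.
One such decomposition:
Bags: B1 = {0, 1, 2, 3}
Tree: (single bag)

With just one bag of size 4, the width is 4 − 1 = 3, so tw(G) ≤ 3. For the lower bound, the 4 vertices {0, 1, 2, 3} are pairwise adjacent, and any tree decomposition puts a clique entirely inside one bag — forcing width ≥ 3. Combining the bounds, tw(G) = 3.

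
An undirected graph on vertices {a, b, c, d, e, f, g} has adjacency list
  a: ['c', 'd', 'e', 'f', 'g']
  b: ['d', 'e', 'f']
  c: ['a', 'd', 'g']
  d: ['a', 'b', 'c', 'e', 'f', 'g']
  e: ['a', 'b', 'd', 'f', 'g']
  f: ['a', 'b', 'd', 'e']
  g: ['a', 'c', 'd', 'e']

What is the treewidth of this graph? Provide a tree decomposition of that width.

Every bag has size at most 4, so the width is 4 − 1 = 3 and tw(G) ≤ 3. On the other hand G contains the 4-clique {a, d, e, g}. A clique must lie in a single bag of any decomposition, so no decomposition can have width below 3. The upper and lower bounds meet at 3, so that is the treewidth.

Treewidth 3.
Bags: B1 = {a, d, e, f}  B2 = {b, d, e, f}  B3 = {a, d, e, g}  B4 = {a, c, d, g}
Tree: B1–B2, B1–B3, B3–B4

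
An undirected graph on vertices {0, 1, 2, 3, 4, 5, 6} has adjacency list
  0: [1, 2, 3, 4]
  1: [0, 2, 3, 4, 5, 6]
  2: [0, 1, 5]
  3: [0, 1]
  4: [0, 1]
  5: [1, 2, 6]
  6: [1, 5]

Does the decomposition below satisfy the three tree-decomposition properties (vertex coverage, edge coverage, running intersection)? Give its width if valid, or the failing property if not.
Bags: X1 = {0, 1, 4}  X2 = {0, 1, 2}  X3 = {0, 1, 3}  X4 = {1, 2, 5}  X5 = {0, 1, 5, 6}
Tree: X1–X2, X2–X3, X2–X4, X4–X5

No — bags containing vertex 0 are not connected in the tree.

A tree decomposition must satisfy three properties: every vertex lies in some bag; for every edge, both endpoints lie together in some bag; and for every vertex, the bags containing it form a connected subtree. Here bags containing vertex 0 are not connected in the tree, so the decomposition is invalid.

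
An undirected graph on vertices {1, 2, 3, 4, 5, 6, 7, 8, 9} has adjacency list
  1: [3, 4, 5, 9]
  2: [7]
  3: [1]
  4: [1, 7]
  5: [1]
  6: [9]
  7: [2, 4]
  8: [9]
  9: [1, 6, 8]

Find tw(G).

1

A width-1 tree decomposition is:
Bags: B1 = {4, 7}  B2 = {1, 4}  B3 = {1, 3}  B4 = {1, 5}  B5 = {2, 7}  B6 = {1, 9}  B7 = {6, 9}  B8 = {8, 9}
Tree: B1–B2, B2–B3, B3–B4, B1–B5, B3–B6, B6–B7, B7–B8
The largest bag has 2 vertices, giving width 1; this decomposition certifies tw(G) ≤ 1. G has an edge, so its treewidth is at least 1. The upper and lower bounds meet at 1, so that is the treewidth.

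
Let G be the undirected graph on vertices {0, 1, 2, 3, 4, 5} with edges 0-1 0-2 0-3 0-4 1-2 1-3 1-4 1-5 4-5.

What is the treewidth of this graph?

A width-2 tree decomposition is:
Bags: B1 = {0, 1, 3}  B2 = {0, 1, 4}  B3 = {1, 4, 5}  B4 = {0, 1, 2}
Tree: B1–B2, B2–B3, B2–B4
Every bag has size at most 3, so the width is 3 − 1 = 2 and tw(G) ≤ 2. Conversely, {0, 1, 2} is a clique of size 3, and the vertices of any clique must share a bag in every tree decomposition; so some bag has ≥ 3 vertices and tw(G) ≥ 2. The upper and lower bounds meet at 2, so that is the treewidth.

2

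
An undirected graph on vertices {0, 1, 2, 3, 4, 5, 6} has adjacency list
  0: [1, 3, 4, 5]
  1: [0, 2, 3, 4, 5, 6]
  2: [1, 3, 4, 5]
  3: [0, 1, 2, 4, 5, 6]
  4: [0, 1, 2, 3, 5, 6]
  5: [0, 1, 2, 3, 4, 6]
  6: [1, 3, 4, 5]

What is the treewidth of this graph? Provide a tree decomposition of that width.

Treewidth 4.
One optimal decomposition is:
Bags: B1 = {0, 1, 3, 4, 5}  B2 = {1, 2, 3, 4, 5}  B3 = {1, 3, 4, 5, 6}
Tree: B1–B2, B2–B3

The largest bag has 5 vertices, giving width 4; this decomposition certifies tw(G) ≤ 4. For the lower bound, the 5 vertices {0, 1, 3, 4, 5} are pairwise adjacent, and any tree decomposition puts a clique entirely inside one bag — forcing width ≥ 4. The upper and lower bounds meet at 4, so that is the treewidth.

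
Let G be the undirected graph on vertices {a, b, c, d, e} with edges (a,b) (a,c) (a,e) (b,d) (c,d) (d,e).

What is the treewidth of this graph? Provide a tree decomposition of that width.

Each bag holds 3 vertices, so the decomposition has width 2, which upper-bounds the treewidth. For the lower bound, G contains the cycle c–d–b–a–c, so G is not a forest; only forests have treewidth ≤ 1, hence tw(G) ≥ 2. Combining the bounds, tw(G) = 2.

Treewidth 2.
One such decomposition:
Bags: B1 = {a, c, d}  B2 = {a, b, d}  B3 = {a, d, e}
Tree: B1–B2, B2–B3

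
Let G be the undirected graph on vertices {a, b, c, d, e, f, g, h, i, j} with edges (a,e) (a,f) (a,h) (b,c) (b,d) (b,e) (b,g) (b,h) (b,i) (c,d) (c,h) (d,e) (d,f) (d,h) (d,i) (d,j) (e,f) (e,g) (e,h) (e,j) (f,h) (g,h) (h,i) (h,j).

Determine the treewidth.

A width-3 tree decomposition is:
Bags: B1 = {b, d, e, h}  B2 = {d, e, h, j}  B3 = {d, e, f, h}  B4 = {b, d, h, i}  B5 = {b, e, g, h}  B6 = {a, e, f, h}  B7 = {b, c, d, h}
Tree: B1–B2, B2–B3, B1–B4, B1–B5, B3–B6, B1–B7
Each bag holds 4 vertices, so the decomposition has width 3, which upper-bounds the treewidth. Conversely, {d, e, h, j} is a clique of size 4, and the vertices of any clique must share a bag in every tree decomposition; so some bag has ≥ 4 vertices and tw(G) ≥ 3. The upper and lower bounds meet at 3, so that is the treewidth.

3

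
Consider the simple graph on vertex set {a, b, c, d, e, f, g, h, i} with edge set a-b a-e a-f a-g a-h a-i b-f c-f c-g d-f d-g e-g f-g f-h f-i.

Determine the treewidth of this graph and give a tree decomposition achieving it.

Treewidth 2.
Bags: B1 = {a, f, h}  B2 = {a, f, g}  B3 = {d, f, g}  B4 = {c, f, g}  B5 = {a, e, g}  B6 = {a, b, f}  B7 = {a, f, i}
Tree: B1–B2, B2–B3, B3–B4, B2–B5, B1–B6, B6–B7

The largest bag has 3 vertices, giving width 2; this decomposition certifies tw(G) ≤ 2. On the other hand G contains the 3-clique {a, e, g}. A clique must lie in a single bag of any decomposition, so no decomposition can have width below 2. The upper and lower bounds meet at 2, so that is the treewidth.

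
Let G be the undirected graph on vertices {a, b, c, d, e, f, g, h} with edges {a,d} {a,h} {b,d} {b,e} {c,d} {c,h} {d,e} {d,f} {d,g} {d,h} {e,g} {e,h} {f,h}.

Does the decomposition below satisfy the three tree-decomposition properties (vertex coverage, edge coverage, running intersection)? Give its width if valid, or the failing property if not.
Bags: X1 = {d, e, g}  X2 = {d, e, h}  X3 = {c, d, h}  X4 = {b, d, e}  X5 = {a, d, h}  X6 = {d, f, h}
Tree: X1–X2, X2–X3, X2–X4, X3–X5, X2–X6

Every vertex of G appears in some bag (union = {a, b, c, d, e, f, g, h}); every edge is covered by a bag; and for each vertex v the set of bags containing v is connected in the bag tree. The decomposition is therefore valid. The largest bag has 3 vertices, so the width is 2.

Yes; width 2.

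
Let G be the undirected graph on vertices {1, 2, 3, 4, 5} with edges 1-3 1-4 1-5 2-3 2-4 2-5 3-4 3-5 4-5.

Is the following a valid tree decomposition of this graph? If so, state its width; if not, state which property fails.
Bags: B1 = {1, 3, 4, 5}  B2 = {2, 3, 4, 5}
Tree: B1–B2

Yes; width 3.

Checking the three conditions: (i) the bags cover all of {1, 2, 3, 4, 5}; (ii) for each edge, some bag contains both endpoints; (iii) the bags containing any fixed vertex form a subtree. All hold, so the decomposition is valid with width 4 − 1 = 3.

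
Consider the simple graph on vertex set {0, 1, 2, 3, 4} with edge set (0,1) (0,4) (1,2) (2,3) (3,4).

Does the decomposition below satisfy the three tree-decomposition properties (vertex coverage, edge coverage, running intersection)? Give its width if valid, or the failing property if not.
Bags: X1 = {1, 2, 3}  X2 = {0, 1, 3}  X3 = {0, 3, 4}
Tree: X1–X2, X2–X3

Vertex coverage: the bags together contain {0, 1, 2, 3, 4}, the full vertex set. Edge coverage: each edge of G has both endpoints in at least one bag. Running intersection: for every vertex, the bags containing it form a connected subtree. All three properties hold, so this is a valid tree decomposition of width max|bag| − 1 = 2, and hence tw(G) ≤ 2.

Yes; width 2.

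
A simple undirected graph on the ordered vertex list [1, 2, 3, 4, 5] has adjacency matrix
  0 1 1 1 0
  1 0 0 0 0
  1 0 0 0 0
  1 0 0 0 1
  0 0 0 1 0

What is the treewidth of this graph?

1

A width-1 tree decomposition is:
Bags: B1 = {1, 2}  B2 = {1, 4}  B3 = {1, 3}  B4 = {4, 5}
Tree: B1–B2, B2–B3, B2–B4
Every bag has size at most 2, so the width is 2 − 1 = 1 and tw(G) ≤ 1. Any graph with an edge has treewidth ≥ 1, and G has the edge 2–1. Combining the bounds, tw(G) = 1.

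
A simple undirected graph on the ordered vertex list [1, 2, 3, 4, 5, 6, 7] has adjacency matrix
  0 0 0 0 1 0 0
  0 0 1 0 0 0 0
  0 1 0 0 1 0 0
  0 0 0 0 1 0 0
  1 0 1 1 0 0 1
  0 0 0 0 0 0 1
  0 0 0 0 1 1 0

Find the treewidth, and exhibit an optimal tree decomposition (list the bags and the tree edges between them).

Treewidth 1.
Bags: B1 = {3, 5}  B2 = {2, 3}  B3 = {1, 5}  B4 = {5, 7}  B5 = {6, 7}  B6 = {4, 5}
Tree: B1–B2, B1–B3, B3–B4, B4–B5, B1–B6

Each bag holds 2 vertices, so the decomposition has width 1, which upper-bounds the treewidth. Any graph with an edge has treewidth ≥ 1, and G has the edge 3–5. Hence tw(G) = 1 exactly.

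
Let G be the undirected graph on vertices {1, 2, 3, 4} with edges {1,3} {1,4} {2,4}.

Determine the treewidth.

A width-1 tree decomposition is:
Bags: B1 = {1, 3}  B2 = {1, 4}  B3 = {2, 4}
Tree: B1–B2, B2–B3
Every bag has size at most 2, so the width is 2 − 1 = 1 and tw(G) ≤ 1. Any graph with an edge has treewidth ≥ 1, and G has the edge 3–1. The upper and lower bounds meet at 1, so that is the treewidth.

1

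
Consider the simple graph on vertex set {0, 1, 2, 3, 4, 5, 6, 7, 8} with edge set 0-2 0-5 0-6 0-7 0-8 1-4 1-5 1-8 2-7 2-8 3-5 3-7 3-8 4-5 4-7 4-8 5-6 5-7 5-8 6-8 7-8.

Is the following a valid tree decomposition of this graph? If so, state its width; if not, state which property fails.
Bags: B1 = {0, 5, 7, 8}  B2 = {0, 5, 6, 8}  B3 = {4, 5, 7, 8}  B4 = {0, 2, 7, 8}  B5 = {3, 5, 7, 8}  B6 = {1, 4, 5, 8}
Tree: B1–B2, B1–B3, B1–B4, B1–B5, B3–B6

Yes; width 3.

Every vertex of G appears in some bag (union = {0, 1, 2, 3, 4, 5, 6, 7, 8}); every edge is covered by a bag; and for each vertex v the set of bags containing v is connected in the bag tree. The decomposition is therefore valid. The largest bag has 4 vertices, so the width is 3.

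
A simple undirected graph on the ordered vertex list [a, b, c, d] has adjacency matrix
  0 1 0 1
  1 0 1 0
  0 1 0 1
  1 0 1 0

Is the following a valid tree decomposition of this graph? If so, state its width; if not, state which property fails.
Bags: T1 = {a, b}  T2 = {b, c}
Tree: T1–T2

No — vertex d appears in no bag.

A tree decomposition must satisfy three properties: every vertex lies in some bag; for every edge, both endpoints lie together in some bag; and for every vertex, the bags containing it form a connected subtree. Here vertex d appears in no bag, so the decomposition is invalid.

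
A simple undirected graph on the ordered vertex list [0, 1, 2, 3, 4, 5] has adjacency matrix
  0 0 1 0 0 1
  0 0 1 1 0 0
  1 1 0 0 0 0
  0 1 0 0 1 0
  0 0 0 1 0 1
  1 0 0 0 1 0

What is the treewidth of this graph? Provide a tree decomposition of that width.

The largest bag has 3 vertices, giving width 2; this decomposition certifies tw(G) ≤ 2. Since 4–5–0–2–1–3–4 is a cycle in G, G is not acyclic. Forests are exactly the graphs of treewidth ≤ 1, so tw(G) ≥ 2. Therefore the treewidth is 2.

Treewidth 2.
Bags: B1 = {0, 4, 5}  B2 = {0, 2, 4}  B3 = {1, 2, 4}  B4 = {1, 3, 4}
Tree: B1–B2, B2–B3, B3–B4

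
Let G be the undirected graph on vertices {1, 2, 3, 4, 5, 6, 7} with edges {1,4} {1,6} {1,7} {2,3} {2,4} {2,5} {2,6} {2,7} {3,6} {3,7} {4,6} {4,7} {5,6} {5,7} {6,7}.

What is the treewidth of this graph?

A width-3 tree decomposition is:
Bags: B1 = {2, 4, 6, 7}  B2 = {1, 4, 6, 7}  B3 = {2, 3, 6, 7}  B4 = {2, 5, 6, 7}
Tree: B1–B2, B1–B3, B3–B4
The largest bag has 4 vertices, giving width 3; this decomposition certifies tw(G) ≤ 3. For the lower bound, the 4 vertices {1, 4, 6, 7} are pairwise adjacent, and any tree decomposition puts a clique entirely inside one bag — forcing width ≥ 3. Therefore the treewidth is 3.

3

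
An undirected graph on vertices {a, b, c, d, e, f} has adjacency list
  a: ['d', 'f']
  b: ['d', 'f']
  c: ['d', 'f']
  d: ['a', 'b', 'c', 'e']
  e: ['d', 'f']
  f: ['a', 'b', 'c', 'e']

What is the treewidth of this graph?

2

A width-2 tree decomposition is:
Bags: B1 = {c, d, f}  B2 = {d, e, f}  B3 = {a, d, f}  B4 = {b, d, f}
Tree: B1–B2, B2–B3, B3–B4
The largest bag has 3 vertices, giving width 2; this decomposition certifies tw(G) ≤ 2. For the lower bound, G contains the cycle c–f–e–d–c, so G is not a forest; only forests have treewidth ≤ 1, hence tw(G) ≥ 2. The upper and lower bounds meet at 2, so that is the treewidth.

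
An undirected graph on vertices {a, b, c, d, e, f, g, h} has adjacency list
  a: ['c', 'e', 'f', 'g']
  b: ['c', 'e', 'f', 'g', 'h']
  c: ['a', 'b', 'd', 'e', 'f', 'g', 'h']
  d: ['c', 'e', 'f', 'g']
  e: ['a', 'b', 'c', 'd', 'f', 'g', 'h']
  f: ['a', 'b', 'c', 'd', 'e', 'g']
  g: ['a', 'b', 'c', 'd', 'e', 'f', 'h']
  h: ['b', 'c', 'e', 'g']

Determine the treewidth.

4

A width-4 tree decomposition is:
Bags: B1 = {b, c, e, f, g}  B2 = {a, c, e, f, g}  B3 = {c, d, e, f, g}  B4 = {b, c, e, g, h}
Tree: B1–B2, B2–B3, B1–B4
The largest bag has 5 vertices, giving width 4; this decomposition certifies tw(G) ≤ 4. On the other hand G contains the 5-clique {b, c, e, g, h}. A clique must lie in a single bag of any decomposition, so no decomposition can have width below 4. The upper and lower bounds meet at 4, so that is the treewidth.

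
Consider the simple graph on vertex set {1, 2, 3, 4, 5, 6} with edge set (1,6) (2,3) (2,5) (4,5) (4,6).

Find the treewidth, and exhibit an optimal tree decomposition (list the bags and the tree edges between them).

Treewidth 1.
One such decomposition:
Bags: B1 = {1, 6}  B2 = {4, 6}  B3 = {4, 5}  B4 = {2, 5}  B5 = {2, 3}
Tree: B1–B2, B2–B3, B3–B4, B4–B5

The largest bag has 2 vertices, giving width 1; this decomposition certifies tw(G) ≤ 1. Any graph with an edge has treewidth ≥ 1, and G has the edge 1–6. The upper and lower bounds meet at 1, so that is the treewidth.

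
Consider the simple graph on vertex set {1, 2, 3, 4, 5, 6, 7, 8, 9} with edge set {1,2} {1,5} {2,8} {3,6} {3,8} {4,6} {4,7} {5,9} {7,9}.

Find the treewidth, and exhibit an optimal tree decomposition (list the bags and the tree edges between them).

The largest bag has 3 vertices, giving width 2; this decomposition certifies tw(G) ≤ 2. Since 4–7–9–5–1–2–8–3–6–4 is a cycle in G, G is not acyclic. Forests are exactly the graphs of treewidth ≤ 1, so tw(G) ≥ 2. The upper and lower bounds meet at 2, so that is the treewidth.

Treewidth 2.
One optimal decomposition is:
Bags: B1 = {4, 7, 9}  B2 = {4, 5, 9}  B3 = {1, 4, 5}  B4 = {1, 2, 4}  B5 = {2, 4, 8}  B6 = {3, 4, 8}  B7 = {3, 4, 6}
Tree: B1–B2, B2–B3, B3–B4, B4–B5, B5–B6, B6–B7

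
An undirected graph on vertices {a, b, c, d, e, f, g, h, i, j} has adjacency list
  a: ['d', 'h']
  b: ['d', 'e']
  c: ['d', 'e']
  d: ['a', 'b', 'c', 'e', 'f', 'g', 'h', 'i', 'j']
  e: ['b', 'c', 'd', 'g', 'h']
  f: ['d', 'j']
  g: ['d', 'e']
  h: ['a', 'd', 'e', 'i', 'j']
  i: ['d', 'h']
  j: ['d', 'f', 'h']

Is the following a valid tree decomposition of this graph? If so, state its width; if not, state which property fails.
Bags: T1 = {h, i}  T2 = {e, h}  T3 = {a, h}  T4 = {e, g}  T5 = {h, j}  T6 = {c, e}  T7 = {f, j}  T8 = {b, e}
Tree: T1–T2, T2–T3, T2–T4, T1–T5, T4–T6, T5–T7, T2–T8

No — vertex d appears in no bag.

A tree decomposition must satisfy three properties: every vertex lies in some bag; for every edge, both endpoints lie together in some bag; and for every vertex, the bags containing it form a connected subtree. Here vertex d appears in no bag, so the decomposition is invalid.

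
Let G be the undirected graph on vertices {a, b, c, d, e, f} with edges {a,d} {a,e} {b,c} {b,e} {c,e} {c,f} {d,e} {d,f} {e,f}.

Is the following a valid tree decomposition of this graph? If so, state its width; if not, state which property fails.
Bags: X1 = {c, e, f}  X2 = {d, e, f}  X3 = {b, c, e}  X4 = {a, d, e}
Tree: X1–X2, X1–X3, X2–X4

Yes; width 2.

Checking the three conditions: (i) the bags cover all of {a, b, c, d, e, f}; (ii) for each edge, some bag contains both endpoints; (iii) the bags containing any fixed vertex form a subtree. All hold, so the decomposition is valid with width 3 − 1 = 2.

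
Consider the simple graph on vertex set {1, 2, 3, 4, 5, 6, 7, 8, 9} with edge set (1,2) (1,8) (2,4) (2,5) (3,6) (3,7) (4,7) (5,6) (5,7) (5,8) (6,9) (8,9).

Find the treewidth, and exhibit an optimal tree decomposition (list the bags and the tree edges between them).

Treewidth 3.
One optimal decomposition is:
Bags: B1 = {3, 6, 7, 9}  B2 = {5, 6, 7, 9}  B3 = {5, 7, 8, 9}  B4 = {4, 5, 7, 8}  B5 = {2, 4, 5, 8}  B6 = {1, 2, 4, 8}
Tree: B1–B2, B2–B3, B3–B4, B4–B5, B5–B6

Every bag has size at most 4, so the width is 4 − 1 = 3 and tw(G) ≤ 3. For the lower bound: the 4 vertex sets {3,6,9}, {7}, {5}, {1,2,4,8} are disjoint, each induces a connected subgraph, and every pair is joined by at least one edge of G. Contracting each set to a single vertex therefore yields K_{4} as a minor, and since treewidth is minor-monotone, tw(G) ≥ tw(K_{4}) = 3. Hence tw(G) = 3 exactly.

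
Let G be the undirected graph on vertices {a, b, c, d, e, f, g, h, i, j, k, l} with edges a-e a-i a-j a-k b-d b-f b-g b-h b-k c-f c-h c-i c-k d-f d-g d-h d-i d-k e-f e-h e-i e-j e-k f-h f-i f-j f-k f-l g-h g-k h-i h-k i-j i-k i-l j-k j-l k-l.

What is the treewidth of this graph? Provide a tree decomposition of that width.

Treewidth 4.
One such decomposition:
Bags: B1 = {b, d, f, h, k}  B2 = {b, d, g, h, k}  B3 = {d, f, h, i, k}  B4 = {c, f, h, i, k}  B5 = {e, f, h, i, k}  B6 = {e, f, i, j, k}  B7 = {f, i, j, k, l}  B8 = {a, e, i, j, k}
Tree: B1–B2, B1–B3, B3–B4, B4–B5, B5–B6, B6–B7, B6–B8

Each bag holds 5 vertices, so the decomposition has width 4, which upper-bounds the treewidth. On the other hand G contains the 5-clique {b, d, g, h, k}. A clique must lie in a single bag of any decomposition, so no decomposition can have width below 4. The upper and lower bounds meet at 4, so that is the treewidth.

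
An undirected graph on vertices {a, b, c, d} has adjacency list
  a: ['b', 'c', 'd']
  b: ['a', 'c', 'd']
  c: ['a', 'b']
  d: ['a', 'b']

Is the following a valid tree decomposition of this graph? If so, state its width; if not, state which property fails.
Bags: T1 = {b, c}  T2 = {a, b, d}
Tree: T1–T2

A tree decomposition must satisfy three properties: every vertex lies in some bag; for every edge, both endpoints lie together in some bag; and for every vertex, the bags containing it form a connected subtree. Here edge (a,c) lies in no bag, so the decomposition is invalid.

No — edge (a,c) lies in no bag.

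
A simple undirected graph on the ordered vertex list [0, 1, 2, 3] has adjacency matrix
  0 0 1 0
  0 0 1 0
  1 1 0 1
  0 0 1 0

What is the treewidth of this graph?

1

A width-1 tree decomposition is:
Bags: B1 = {2, 3}  B2 = {1, 2}  B3 = {0, 2}
Tree: B1–B2, B2–B3
The largest bag has 2 vertices, giving width 1; this decomposition certifies tw(G) ≤ 1. G has an edge, so its treewidth is at least 1. Combining the bounds, tw(G) = 1.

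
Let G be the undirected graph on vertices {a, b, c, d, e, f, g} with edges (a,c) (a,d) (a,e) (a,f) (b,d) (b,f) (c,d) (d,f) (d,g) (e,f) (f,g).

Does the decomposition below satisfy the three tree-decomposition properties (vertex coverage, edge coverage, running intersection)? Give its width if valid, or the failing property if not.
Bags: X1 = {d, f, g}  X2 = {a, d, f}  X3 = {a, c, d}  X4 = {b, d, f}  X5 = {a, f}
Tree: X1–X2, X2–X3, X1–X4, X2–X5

No — vertex e appears in no bag.

A tree decomposition must satisfy three properties: every vertex lies in some bag; for every edge, both endpoints lie together in some bag; and for every vertex, the bags containing it form a connected subtree. Here vertex e appears in no bag, so the decomposition is invalid.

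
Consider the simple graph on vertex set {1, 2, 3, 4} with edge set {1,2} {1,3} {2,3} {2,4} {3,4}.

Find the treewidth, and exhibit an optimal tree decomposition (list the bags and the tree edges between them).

Each bag holds 3 vertices, so the decomposition has width 2, which upper-bounds the treewidth. For the lower bound, the 3 vertices {1, 2, 3} are pairwise adjacent, and any tree decomposition puts a clique entirely inside one bag — forcing width ≥ 2. Hence tw(G) = 2 exactly.

Treewidth 2.
Bags: B1 = {1, 2, 3}  B2 = {2, 3, 4}
Tree: B1–B2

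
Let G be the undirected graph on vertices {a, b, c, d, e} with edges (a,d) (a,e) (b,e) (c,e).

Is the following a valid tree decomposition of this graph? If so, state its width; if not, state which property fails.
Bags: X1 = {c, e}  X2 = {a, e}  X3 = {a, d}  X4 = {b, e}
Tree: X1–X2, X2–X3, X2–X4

Checking the three conditions: (i) the bags cover all of {a, b, c, d, e}; (ii) for each edge, some bag contains both endpoints; (iii) the bags containing any fixed vertex form a subtree. All hold, so the decomposition is valid with width 2 − 1 = 1.

Yes; width 1.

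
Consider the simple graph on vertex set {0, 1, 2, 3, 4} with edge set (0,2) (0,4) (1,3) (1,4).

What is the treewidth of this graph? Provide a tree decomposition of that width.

Each bag holds 2 vertices, so the decomposition has width 1, which upper-bounds the treewidth. G has an edge, so its treewidth is at least 1. Combining the bounds, tw(G) = 1.

Treewidth 1.
One optimal decomposition is:
Bags: B1 = {1, 3}  B2 = {1, 4}  B3 = {0, 4}  B4 = {0, 2}
Tree: B1–B2, B2–B3, B3–B4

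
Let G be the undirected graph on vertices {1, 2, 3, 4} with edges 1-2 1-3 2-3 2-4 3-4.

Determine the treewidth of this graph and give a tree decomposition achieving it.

Treewidth 2.
One such decomposition:
Bags: B1 = {1, 2, 3}  B2 = {2, 3, 4}
Tree: B1–B2

Each bag holds 3 vertices, so the decomposition has width 2, which upper-bounds the treewidth. For the lower bound, the 3 vertices {1, 2, 3} are pairwise adjacent, and any tree decomposition puts a clique entirely inside one bag — forcing width ≥ 2. Combining the bounds, tw(G) = 2.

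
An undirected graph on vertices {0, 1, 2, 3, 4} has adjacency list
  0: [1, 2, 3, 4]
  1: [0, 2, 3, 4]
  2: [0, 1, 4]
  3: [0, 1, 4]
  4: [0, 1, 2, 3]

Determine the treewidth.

3

A width-3 tree decomposition is:
Bags: B1 = {0, 1, 2, 4}  B2 = {0, 1, 3, 4}
Tree: B1–B2
The largest bag has 4 vertices, giving width 3; this decomposition certifies tw(G) ≤ 3. For the lower bound, the 4 vertices {0, 1, 2, 4} are pairwise adjacent, and any tree decomposition puts a clique entirely inside one bag — forcing width ≥ 3. The upper and lower bounds meet at 3, so that is the treewidth.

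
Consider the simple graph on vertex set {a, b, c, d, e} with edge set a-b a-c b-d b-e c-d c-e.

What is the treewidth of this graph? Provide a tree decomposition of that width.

Treewidth 2.
One such decomposition:
Bags: B1 = {b, c, d}  B2 = {b, c, e}  B3 = {a, b, c}
Tree: B1–B2, B2–B3

Each bag holds 3 vertices, so the decomposition has width 2, which upper-bounds the treewidth. For the lower bound, G contains the cycle d–c–e–b–d, so G is not a forest; only forests have treewidth ≤ 1, hence tw(G) ≥ 2. The upper and lower bounds meet at 2, so that is the treewidth.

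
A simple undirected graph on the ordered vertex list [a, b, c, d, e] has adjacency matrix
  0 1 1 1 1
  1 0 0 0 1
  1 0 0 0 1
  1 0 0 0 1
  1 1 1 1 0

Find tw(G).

A width-2 tree decomposition is:
Bags: B1 = {a, b, e}  B2 = {a, c, e}  B3 = {a, d, e}
Tree: B1–B2, B2–B3
Every bag has size at most 3, so the width is 3 − 1 = 2 and tw(G) ≤ 2. For the lower bound, the 3 vertices {a, d, e} are pairwise adjacent, and any tree decomposition puts a clique entirely inside one bag — forcing width ≥ 2. The upper and lower bounds meet at 2, so that is the treewidth.

2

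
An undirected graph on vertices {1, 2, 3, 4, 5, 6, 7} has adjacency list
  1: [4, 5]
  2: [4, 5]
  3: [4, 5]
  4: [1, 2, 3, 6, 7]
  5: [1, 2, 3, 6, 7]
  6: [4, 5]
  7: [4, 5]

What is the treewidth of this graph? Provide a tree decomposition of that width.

The largest bag has 3 vertices, giving width 2; this decomposition certifies tw(G) ≤ 2. For the lower bound, G contains the cycle 5–3–4–6–5, so G is not a forest; only forests have treewidth ≤ 1, hence tw(G) ≥ 2. Therefore the treewidth is 2.

Treewidth 2.
One optimal decomposition is:
Bags: B1 = {3, 4, 5}  B2 = {4, 5, 6}  B3 = {2, 4, 5}  B4 = {1, 4, 5}  B5 = {4, 5, 7}
Tree: B1–B2, B2–B3, B3–B4, B4–B5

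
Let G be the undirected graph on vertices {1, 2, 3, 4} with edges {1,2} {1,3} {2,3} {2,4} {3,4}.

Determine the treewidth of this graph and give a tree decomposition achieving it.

Treewidth 2.
Bags: B1 = {1, 2, 3}  B2 = {2, 3, 4}
Tree: B1–B2

Each bag holds 3 vertices, so the decomposition has width 2, which upper-bounds the treewidth. For the lower bound, the 3 vertices {1, 2, 3} are pairwise adjacent, and any tree decomposition puts a clique entirely inside one bag — forcing width ≥ 2. Combining the bounds, tw(G) = 2.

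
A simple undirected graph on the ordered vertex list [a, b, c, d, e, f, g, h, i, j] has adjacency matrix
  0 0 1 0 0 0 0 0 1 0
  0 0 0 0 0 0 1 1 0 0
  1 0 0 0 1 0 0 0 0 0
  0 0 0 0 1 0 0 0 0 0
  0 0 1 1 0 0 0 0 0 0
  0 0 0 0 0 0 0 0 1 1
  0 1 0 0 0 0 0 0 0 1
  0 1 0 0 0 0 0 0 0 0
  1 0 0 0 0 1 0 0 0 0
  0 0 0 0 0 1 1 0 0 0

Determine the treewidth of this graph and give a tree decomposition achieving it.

The largest bag has 2 vertices, giving width 1; this decomposition certifies tw(G) ≤ 1. G has an edge, so its treewidth is at least 1. Therefore the treewidth is 1.

Treewidth 1.
One optimal decomposition is:
Bags: B1 = {d, e}  B2 = {c, e}  B3 = {a, c}  B4 = {a, i}  B5 = {f, i}  B6 = {f, j}  B7 = {g, j}  B8 = {b, g}  B9 = {b, h}
Tree: B1–B2, B2–B3, B3–B4, B4–B5, B5–B6, B6–B7, B7–B8, B8–B9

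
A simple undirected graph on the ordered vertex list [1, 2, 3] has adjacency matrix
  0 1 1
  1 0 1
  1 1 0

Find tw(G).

A width-2 tree decomposition is:
Bags: B1 = {1, 2, 3}
Tree: (single bag)
With just one bag of size 3, the width is 3 − 1 = 2, so tw(G) ≤ 2. For the lower bound, the 3 vertices {1, 2, 3} are pairwise adjacent, and any tree decomposition puts a clique entirely inside one bag — forcing width ≥ 2. The upper and lower bounds meet at 2, so that is the treewidth.

2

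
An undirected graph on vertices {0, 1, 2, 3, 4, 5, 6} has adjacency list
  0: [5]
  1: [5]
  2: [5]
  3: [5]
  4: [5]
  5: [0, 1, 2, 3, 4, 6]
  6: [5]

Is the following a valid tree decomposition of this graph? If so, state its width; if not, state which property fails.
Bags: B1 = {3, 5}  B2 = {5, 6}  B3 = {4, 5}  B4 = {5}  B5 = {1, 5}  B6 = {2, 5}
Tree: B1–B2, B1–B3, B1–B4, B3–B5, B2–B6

No — vertex 0 appears in no bag.

A tree decomposition must satisfy three properties: every vertex lies in some bag; for every edge, both endpoints lie together in some bag; and for every vertex, the bags containing it form a connected subtree. Here vertex 0 appears in no bag, so the decomposition is invalid.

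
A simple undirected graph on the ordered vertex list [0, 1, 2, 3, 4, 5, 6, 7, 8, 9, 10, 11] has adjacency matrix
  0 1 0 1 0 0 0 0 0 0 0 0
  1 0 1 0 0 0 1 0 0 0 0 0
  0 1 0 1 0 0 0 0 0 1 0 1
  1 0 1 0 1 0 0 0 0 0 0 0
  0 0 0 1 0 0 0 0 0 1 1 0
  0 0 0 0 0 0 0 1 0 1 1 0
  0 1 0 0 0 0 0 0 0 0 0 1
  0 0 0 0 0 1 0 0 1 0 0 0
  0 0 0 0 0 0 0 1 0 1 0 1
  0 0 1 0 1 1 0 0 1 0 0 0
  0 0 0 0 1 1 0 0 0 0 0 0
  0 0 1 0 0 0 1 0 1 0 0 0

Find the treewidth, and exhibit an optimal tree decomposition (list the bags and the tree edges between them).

Each bag holds 4 vertices, so the decomposition has width 3, which upper-bounds the treewidth. For the lower bound: the 4 vertex sets {0,1,6}, {3}, {2}, {4,8,9,11} are disjoint, each induces a connected subgraph, and every pair is joined by at least one edge of G. Contracting each set to a single vertex therefore yields K_{4} as a minor, and since treewidth is minor-monotone, tw(G) ≥ tw(K_{4}) = 3. The upper and lower bounds meet at 3, so that is the treewidth.

Treewidth 3.
One such decomposition:
Bags: B1 = {0, 1, 3, 6}  B2 = {1, 2, 3, 6}  B3 = {2, 3, 6, 11}  B4 = {2, 3, 4, 11}  B5 = {2, 4, 9, 11}  B6 = {4, 8, 9, 11}  B7 = {4, 8, 9, 10}  B8 = {5, 8, 9, 10}  B9 = {5, 7, 8, 10}
Tree: B1–B2, B2–B3, B3–B4, B4–B5, B5–B6, B6–B7, B7–B8, B8–B9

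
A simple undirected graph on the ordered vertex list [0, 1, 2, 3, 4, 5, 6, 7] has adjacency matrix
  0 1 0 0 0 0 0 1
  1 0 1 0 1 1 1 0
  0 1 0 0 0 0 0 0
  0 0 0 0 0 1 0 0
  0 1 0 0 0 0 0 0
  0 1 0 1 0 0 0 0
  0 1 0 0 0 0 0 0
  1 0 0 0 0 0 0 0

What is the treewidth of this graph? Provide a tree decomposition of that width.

Each bag holds 2 vertices, so the decomposition has width 1, which upper-bounds the treewidth. Any graph with an edge has treewidth ≥ 1, and G has the edge 7–0. Combining the bounds, tw(G) = 1.

Treewidth 1.
One such decomposition:
Bags: B1 = {0, 7}  B2 = {0, 1}  B3 = {1, 6}  B4 = {1, 2}  B5 = {1, 5}  B6 = {3, 5}  B7 = {1, 4}
Tree: B1–B2, B2–B3, B2–B4, B2–B5, B5–B6, B2–B7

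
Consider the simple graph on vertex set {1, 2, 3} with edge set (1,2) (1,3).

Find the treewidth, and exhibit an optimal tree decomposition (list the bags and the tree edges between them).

The largest bag has 2 vertices, giving width 1; this decomposition certifies tw(G) ≤ 1. Any graph with an edge has treewidth ≥ 1, and G has the edge 3–1. The upper and lower bounds meet at 1, so that is the treewidth.

Treewidth 1.
One optimal decomposition is:
Bags: B1 = {1, 3}  B2 = {1, 2}
Tree: B1–B2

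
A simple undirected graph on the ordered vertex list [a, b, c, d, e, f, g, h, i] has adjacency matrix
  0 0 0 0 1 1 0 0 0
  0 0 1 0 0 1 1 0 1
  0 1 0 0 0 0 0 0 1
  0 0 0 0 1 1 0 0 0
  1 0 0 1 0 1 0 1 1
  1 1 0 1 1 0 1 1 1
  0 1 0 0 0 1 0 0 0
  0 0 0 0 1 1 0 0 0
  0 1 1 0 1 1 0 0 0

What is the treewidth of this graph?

A width-2 tree decomposition is:
Bags: B1 = {e, f, h}  B2 = {e, f, i}  B3 = {b, f, i}  B4 = {b, c, i}  B5 = {b, f, g}  B6 = {d, e, f}  B7 = {a, e, f}
Tree: B1–B2, B2–B3, B3–B4, B3–B5, B1–B6, B6–B7
Each bag holds 3 vertices, so the decomposition has width 2, which upper-bounds the treewidth. Conversely, {b, c, i} is a clique of size 3, and the vertices of any clique must share a bag in every tree decomposition; so some bag has ≥ 3 vertices and tw(G) ≥ 2. Therefore the treewidth is 2.

2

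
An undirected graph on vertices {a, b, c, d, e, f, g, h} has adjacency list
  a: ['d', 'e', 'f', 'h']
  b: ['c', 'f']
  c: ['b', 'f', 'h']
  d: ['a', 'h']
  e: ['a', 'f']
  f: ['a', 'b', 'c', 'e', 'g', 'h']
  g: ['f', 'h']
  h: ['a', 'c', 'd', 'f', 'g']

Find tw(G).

2

A width-2 tree decomposition is:
Bags: B1 = {a, f, h}  B2 = {a, d, h}  B3 = {c, f, h}  B4 = {a, e, f}  B5 = {b, c, f}  B6 = {f, g, h}
Tree: B1–B2, B1–B3, B1–B4, B3–B5, B3–B6
The largest bag has 3 vertices, giving width 2; this decomposition certifies tw(G) ≤ 2. Conversely, {a, d, h} is a clique of size 3, and the vertices of any clique must share a bag in every tree decomposition; so some bag has ≥ 3 vertices and tw(G) ≥ 2. The upper and lower bounds meet at 2, so that is the treewidth.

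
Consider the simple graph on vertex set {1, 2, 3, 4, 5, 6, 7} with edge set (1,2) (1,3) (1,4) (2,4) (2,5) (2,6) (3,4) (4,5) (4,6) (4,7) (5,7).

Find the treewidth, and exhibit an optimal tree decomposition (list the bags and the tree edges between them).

Every bag has size at most 3, so the width is 3 − 1 = 2 and tw(G) ≤ 2. For the lower bound, the 3 vertices {1, 2, 4} are pairwise adjacent, and any tree decomposition puts a clique entirely inside one bag — forcing width ≥ 2. The upper and lower bounds meet at 2, so that is the treewidth.

Treewidth 2.
One such decomposition:
Bags: B1 = {2, 4, 6}  B2 = {1, 2, 4}  B3 = {1, 3, 4}  B4 = {2, 4, 5}  B5 = {4, 5, 7}
Tree: B1–B2, B2–B3, B2–B4, B4–B5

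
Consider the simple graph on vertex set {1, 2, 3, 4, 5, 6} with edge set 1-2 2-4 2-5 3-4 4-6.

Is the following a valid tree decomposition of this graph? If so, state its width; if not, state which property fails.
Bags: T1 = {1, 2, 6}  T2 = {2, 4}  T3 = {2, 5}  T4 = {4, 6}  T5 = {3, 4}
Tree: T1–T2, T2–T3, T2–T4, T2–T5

No — bags containing vertex 6 are not connected in the tree.

A tree decomposition must satisfy three properties: every vertex lies in some bag; for every edge, both endpoints lie together in some bag; and for every vertex, the bags containing it form a connected subtree. Here bags containing vertex 6 are not connected in the tree, so the decomposition is invalid.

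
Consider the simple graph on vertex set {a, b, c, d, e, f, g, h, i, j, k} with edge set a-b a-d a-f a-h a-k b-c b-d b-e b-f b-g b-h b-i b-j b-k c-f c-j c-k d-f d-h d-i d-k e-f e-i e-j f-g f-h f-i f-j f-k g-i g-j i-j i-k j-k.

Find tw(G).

4

A width-4 tree decomposition is:
Bags: B1 = {b, f, i, j, k}  B2 = {b, c, f, j, k}  B3 = {b, f, g, i, j}  B4 = {b, d, f, i, k}  B5 = {a, b, d, f, k}  B6 = {a, b, d, f, h}  B7 = {b, e, f, i, j}
Tree: B1–B2, B1–B3, B1–B4, B4–B5, B5–B6, B3–B7
The largest bag has 5 vertices, giving width 4; this decomposition certifies tw(G) ≤ 4. For the lower bound, the 5 vertices {b, f, g, i, j} are pairwise adjacent, and any tree decomposition puts a clique entirely inside one bag — forcing width ≥ 4. Therefore the treewidth is 4.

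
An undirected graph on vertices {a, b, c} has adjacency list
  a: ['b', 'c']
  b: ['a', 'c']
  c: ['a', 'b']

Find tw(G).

2

A width-2 tree decomposition is:
Bags: B1 = {a, b, c}
Tree: (single bag)
With just one bag of size 3, the width is 3 − 1 = 2, so tw(G) ≤ 2. On the other hand G contains the 3-clique {a, b, c}. A clique must lie in a single bag of any decomposition, so no decomposition can have width below 2. Hence tw(G) = 2 exactly.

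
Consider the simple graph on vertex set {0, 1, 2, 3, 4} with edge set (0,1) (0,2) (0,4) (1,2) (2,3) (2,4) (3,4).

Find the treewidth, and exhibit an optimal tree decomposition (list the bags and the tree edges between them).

Each bag holds 3 vertices, so the decomposition has width 2, which upper-bounds the treewidth. For the lower bound, the 3 vertices {0, 1, 2} are pairwise adjacent, and any tree decomposition puts a clique entirely inside one bag — forcing width ≥ 2. Hence tw(G) = 2 exactly.

Treewidth 2.
One optimal decomposition is:
Bags: B1 = {0, 1, 2}  B2 = {0, 2, 4}  B3 = {2, 3, 4}
Tree: B1–B2, B2–B3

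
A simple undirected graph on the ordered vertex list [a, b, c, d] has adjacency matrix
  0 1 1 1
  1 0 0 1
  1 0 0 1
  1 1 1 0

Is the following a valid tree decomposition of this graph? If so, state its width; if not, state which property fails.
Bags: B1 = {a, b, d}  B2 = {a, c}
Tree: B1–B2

No — edge (d,c) lies in no bag.

A tree decomposition must satisfy three properties: every vertex lies in some bag; for every edge, both endpoints lie together in some bag; and for every vertex, the bags containing it form a connected subtree. Here edge (d,c) lies in no bag, so the decomposition is invalid.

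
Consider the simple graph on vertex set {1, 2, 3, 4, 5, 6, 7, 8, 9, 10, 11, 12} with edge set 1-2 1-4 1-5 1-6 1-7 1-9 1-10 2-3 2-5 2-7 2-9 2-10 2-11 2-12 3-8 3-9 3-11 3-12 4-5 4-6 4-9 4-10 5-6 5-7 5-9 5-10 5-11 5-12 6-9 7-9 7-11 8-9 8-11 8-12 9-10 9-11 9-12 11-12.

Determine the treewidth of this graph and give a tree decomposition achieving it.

Every bag has size at most 5, so the width is 5 − 1 = 4 and tw(G) ≤ 4. On the other hand G contains the 5-clique {3, 8, 9, 11, 12}. A clique must lie in a single bag of any decomposition, so no decomposition can have width below 4. The upper and lower bounds meet at 4, so that is the treewidth.

Treewidth 4.
One optimal decomposition is:
Bags: B1 = {1, 4, 5, 6, 9}  B2 = {1, 4, 5, 9, 10}  B3 = {1, 2, 5, 9, 10}  B4 = {1, 2, 5, 7, 9}  B5 = {2, 5, 7, 9, 11}  B6 = {2, 5, 9, 11, 12}  B7 = {2, 3, 9, 11, 12}  B8 = {3, 8, 9, 11, 12}
Tree: B1–B2, B2–B3, B3–B4, B4–B5, B5–B6, B6–B7, B7–B8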